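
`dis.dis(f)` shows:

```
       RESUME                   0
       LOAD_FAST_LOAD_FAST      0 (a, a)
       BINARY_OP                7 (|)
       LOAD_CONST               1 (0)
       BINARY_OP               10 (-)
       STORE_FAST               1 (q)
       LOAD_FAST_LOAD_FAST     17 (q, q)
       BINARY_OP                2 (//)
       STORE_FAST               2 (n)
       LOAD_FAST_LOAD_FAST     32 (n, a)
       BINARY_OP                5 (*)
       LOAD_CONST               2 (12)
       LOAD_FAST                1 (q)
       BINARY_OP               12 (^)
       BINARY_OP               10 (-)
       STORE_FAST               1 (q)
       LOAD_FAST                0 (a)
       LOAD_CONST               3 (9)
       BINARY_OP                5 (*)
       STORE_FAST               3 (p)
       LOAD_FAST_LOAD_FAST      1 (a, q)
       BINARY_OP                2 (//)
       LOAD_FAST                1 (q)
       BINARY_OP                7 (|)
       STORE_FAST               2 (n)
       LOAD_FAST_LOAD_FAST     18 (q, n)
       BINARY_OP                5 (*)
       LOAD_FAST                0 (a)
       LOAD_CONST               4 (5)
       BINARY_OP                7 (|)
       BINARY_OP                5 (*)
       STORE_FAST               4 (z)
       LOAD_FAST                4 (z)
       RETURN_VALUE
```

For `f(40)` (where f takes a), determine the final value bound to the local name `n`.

14

LOAD_FAST_LOAD_FAST a,a → push 40,40. Stack: [40, 40]
BINARY_OP | → 40 | 40 = 40. Stack: [40]
LOAD_CONST → push 0. Stack: [40, 0]
BINARY_OP - → 40 - 0 = 40. Stack: [40]
STORE_FAST q → q=40. Stack: []
LOAD_FAST_LOAD_FAST q,q → push 40,40. Stack: [40, 40]
BINARY_OP // → 40 // 40 = 1. Stack: [1]
STORE_FAST n → n=1. Stack: []
LOAD_FAST_LOAD_FAST n,a → push 1,40. Stack: [1, 40]
BINARY_OP * → 1 * 40 = 40. Stack: [40]
LOAD_CONST → push 12. Stack: [40, 12]
LOAD_FAST q → push 40. Stack: [40, 12, 40]
BINARY_OP ^ → 12 ^ 40 = 36. Stack: [40, 36]
BINARY_OP - → 40 - 36 = 4. Stack: [4]
STORE_FAST q → q=4. Stack: []
LOAD_FAST a → push 40. Stack: [40]
LOAD_CONST → push 9. Stack: [40, 9]
BINARY_OP * → 40 * 9 = 360. Stack: [360]
STORE_FAST p → p=360. Stack: []
LOAD_FAST_LOAD_FAST a,q → push 40,4. Stack: [40, 4]
BINARY_OP // → 40 // 4 = 10. Stack: [10]
LOAD_FAST q → push 4. Stack: [10, 4]
BINARY_OP | → 10 | 4 = 14. Stack: [14]
STORE_FAST n → n=14. Stack: []
LOAD_FAST_LOAD_FAST q,n → push 4,14. Stack: [4, 14]
BINARY_OP * → 4 * 14 = 56. Stack: [56]
LOAD_FAST a → push 40. Stack: [56, 40]
LOAD_CONST → push 5. Stack: [56, 40, 5]
BINARY_OP | → 40 | 5 = 45. Stack: [56, 45]
BINARY_OP * → 56 * 45 = 2520. Stack: [2520]
STORE_FAST z → z=2520. Stack: []
LOAD_FAST z → push 2520. Stack: [2520]
RETURN_VALUE → return 2520.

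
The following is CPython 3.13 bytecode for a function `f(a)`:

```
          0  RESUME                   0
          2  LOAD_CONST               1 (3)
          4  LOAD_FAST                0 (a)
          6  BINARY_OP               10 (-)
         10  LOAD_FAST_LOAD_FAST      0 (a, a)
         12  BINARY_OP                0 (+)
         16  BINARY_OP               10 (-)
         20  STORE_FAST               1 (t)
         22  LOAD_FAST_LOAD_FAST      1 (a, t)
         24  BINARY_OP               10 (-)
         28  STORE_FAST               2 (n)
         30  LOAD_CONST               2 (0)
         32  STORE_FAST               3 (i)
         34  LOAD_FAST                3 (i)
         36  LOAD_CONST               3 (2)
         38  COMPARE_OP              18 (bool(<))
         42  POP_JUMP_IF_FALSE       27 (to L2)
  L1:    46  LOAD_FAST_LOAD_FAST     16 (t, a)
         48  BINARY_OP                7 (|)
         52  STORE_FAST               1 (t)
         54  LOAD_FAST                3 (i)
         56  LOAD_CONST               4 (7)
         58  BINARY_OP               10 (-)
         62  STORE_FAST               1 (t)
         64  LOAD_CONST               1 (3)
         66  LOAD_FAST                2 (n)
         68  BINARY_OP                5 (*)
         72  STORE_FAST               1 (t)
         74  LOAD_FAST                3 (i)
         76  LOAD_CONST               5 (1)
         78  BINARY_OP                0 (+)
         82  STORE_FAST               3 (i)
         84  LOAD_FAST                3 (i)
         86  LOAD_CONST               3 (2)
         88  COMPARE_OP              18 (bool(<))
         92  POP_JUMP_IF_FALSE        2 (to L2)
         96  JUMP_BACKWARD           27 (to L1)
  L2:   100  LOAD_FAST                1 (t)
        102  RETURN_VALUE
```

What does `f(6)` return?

LOAD_CONST → push 3. Stack: [3]
LOAD_FAST a → push 6. Stack: [3, 6]
BINARY_OP - → 3 - 6 = -3. Stack: [-3]
LOAD_FAST_LOAD_FAST a,a → push 6,6. Stack: [-3, 6, 6]
BINARY_OP + → 6 + 6 = 12. Stack: [-3, 12]
BINARY_OP - → -3 - 12 = -15. Stack: [-15]
STORE_FAST t → t=-15. Stack: []
LOAD_FAST_LOAD_FAST a,t → push 6,-15. Stack: [6, -15]
BINARY_OP - → 6 - -15 = 21. Stack: [21]
STORE_FAST n → n=21. Stack: []
LOAD_CONST → push 0. Stack: [0]
STORE_FAST i → i=0. Stack: []
LOAD_FAST i → push 0. Stack: [0]
LOAD_CONST → push 2. Stack: [0, 2]
COMPARE_OP bool(<) → 0 vs 2 = True. Stack: [True]
POP_JUMP_IF_FALSE → pop True; no jump. Stack: []
LOAD_FAST_LOAD_FAST t,a → push -15,6. Stack: [-15, 6]
BINARY_OP | → -15 | 6 = -9. Stack: [-9]
STORE_FAST t → t=-9. Stack: []
LOAD_FAST i → push 0. Stack: [0]
LOAD_CONST → push 7. Stack: [0, 7]
BINARY_OP - → 0 - 7 = -7. Stack: [-7]
STORE_FAST t → t=-7. Stack: []
LOAD_CONST → push 3. Stack: [3]
LOAD_FAST n → push 21. Stack: [3, 21]
BINARY_OP * → 3 * 21 = 63. Stack: [63]
STORE_FAST t → t=63. Stack: []
LOAD_FAST i → push 0. Stack: [0]
LOAD_CONST → push 1. Stack: [0, 1]
BINARY_OP + → 0 + 1 = 1. Stack: [1]
STORE_FAST i → i=1. Stack: []
LOAD_FAST i → push 1. Stack: [1]
LOAD_CONST → push 2. Stack: [1, 2]
COMPARE_OP bool(<) → 1 vs 2 = True. Stack: [True]
POP_JUMP_IF_FALSE → pop True; no jump. Stack: []
LOAD_FAST_LOAD_FAST t,a → push 63,6. Stack: [63, 6]
BINARY_OP | → 63 | 6 = 63. Stack: [63]
STORE_FAST t → t=63. Stack: []
LOAD_FAST i → push 1. Stack: [1]
LOAD_CONST → push 7. Stack: [1, 7]
BINARY_OP - → 1 - 7 = -6. Stack: [-6]
STORE_FAST t → t=-6. Stack: []
LOAD_CONST → push 3. Stack: [3]
LOAD_FAST n → push 21. Stack: [3, 21]
BINARY_OP * → 3 * 21 = 63. Stack: [63]
STORE_FAST t → t=63. Stack: []
LOAD_FAST i → push 1. Stack: [1]
LOAD_CONST → push 1. Stack: [1, 1]
BINARY_OP + → 1 + 1 = 2. Stack: [2]
STORE_FAST i → i=2. Stack: []
LOAD_FAST i → push 2. Stack: [2]
LOAD_CONST → push 2. Stack: [2, 2]
COMPARE_OP bool(<) → 2 vs 2 = False. Stack: [False]
POP_JUMP_IF_FALSE → pop False; jump. Stack: []
LOAD_FAST t → push 63. Stack: [63]
RETURN_VALUE → return 63.

63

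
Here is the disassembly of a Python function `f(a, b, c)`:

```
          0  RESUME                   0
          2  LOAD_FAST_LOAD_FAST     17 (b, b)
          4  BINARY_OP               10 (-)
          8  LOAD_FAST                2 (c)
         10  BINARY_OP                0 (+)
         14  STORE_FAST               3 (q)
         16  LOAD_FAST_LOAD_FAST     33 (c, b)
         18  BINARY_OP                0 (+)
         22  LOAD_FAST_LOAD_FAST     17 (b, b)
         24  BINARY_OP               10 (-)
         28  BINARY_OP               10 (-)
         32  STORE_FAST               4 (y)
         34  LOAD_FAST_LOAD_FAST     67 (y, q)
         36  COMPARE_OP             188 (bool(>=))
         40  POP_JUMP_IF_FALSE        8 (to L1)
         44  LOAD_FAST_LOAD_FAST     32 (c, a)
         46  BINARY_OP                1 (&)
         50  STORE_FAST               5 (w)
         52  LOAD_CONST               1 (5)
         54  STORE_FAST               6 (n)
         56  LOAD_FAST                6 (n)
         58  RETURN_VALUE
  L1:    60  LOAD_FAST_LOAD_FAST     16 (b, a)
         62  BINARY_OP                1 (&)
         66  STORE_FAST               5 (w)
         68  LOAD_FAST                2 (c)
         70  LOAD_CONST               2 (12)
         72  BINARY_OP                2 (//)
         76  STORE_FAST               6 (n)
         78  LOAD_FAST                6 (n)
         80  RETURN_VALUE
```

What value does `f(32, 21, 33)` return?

LOAD_FAST_LOAD_FAST b,b → push 21,21. Stack: [21, 21]
BINARY_OP - → 21 - 21 = 0. Stack: [0]
LOAD_FAST c → push 33. Stack: [0, 33]
BINARY_OP + → 0 + 33 = 33. Stack: [33]
STORE_FAST q → q=33. Stack: []
LOAD_FAST_LOAD_FAST c,b → push 33,21. Stack: [33, 21]
BINARY_OP + → 33 + 21 = 54. Stack: [54]
LOAD_FAST_LOAD_FAST b,b → push 21,21. Stack: [54, 21, 21]
BINARY_OP - → 21 - 21 = 0. Stack: [54, 0]
BINARY_OP - → 54 - 0 = 54. Stack: [54]
STORE_FAST y → y=54. Stack: []
LOAD_FAST_LOAD_FAST y,q → push 54,33. Stack: [54, 33]
COMPARE_OP bool(>=) → 54 vs 33 = True. Stack: [True]
POP_JUMP_IF_FALSE → pop True; no jump. Stack: []
LOAD_FAST_LOAD_FAST c,a → push 33,32. Stack: [33, 32]
BINARY_OP & → 33 & 32 = 32. Stack: [32]
STORE_FAST w → w=32. Stack: []
LOAD_CONST → push 5. Stack: [5]
STORE_FAST n → n=5. Stack: []
LOAD_FAST n → push 5. Stack: [5]
RETURN_VALUE → return 5.

5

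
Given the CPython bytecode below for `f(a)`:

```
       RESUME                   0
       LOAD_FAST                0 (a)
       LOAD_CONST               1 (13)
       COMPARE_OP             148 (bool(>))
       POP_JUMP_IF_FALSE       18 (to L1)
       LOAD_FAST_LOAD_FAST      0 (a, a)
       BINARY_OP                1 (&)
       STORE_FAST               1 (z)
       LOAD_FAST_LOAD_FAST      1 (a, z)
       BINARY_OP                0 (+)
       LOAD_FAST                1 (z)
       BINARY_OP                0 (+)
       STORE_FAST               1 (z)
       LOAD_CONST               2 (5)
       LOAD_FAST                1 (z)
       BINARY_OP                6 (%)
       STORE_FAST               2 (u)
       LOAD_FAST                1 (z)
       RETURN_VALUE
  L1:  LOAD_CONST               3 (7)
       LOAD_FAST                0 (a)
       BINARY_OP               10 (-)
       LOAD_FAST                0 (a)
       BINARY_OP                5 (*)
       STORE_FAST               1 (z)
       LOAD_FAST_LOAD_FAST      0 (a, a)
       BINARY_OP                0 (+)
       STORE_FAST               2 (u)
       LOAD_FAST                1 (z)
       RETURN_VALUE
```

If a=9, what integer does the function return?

LOAD_FAST a → push 9. Stack: [9]
LOAD_CONST → push 13. Stack: [9, 13]
COMPARE_OP bool(>) → 9 vs 13 = False. Stack: [False]
POP_JUMP_IF_FALSE → pop False; jump. Stack: []
LOAD_CONST → push 7. Stack: [7]
LOAD_FAST a → push 9. Stack: [7, 9]
BINARY_OP - → 7 - 9 = -2. Stack: [-2]
LOAD_FAST a → push 9. Stack: [-2, 9]
BINARY_OP * → -2 * 9 = -18. Stack: [-18]
STORE_FAST z → z=-18. Stack: []
LOAD_FAST_LOAD_FAST a,a → push 9,9. Stack: [9, 9]
BINARY_OP + → 9 + 9 = 18. Stack: [18]
STORE_FAST u → u=18. Stack: []
LOAD_FAST z → push -18. Stack: [-18]
RETURN_VALUE → return -18.

-18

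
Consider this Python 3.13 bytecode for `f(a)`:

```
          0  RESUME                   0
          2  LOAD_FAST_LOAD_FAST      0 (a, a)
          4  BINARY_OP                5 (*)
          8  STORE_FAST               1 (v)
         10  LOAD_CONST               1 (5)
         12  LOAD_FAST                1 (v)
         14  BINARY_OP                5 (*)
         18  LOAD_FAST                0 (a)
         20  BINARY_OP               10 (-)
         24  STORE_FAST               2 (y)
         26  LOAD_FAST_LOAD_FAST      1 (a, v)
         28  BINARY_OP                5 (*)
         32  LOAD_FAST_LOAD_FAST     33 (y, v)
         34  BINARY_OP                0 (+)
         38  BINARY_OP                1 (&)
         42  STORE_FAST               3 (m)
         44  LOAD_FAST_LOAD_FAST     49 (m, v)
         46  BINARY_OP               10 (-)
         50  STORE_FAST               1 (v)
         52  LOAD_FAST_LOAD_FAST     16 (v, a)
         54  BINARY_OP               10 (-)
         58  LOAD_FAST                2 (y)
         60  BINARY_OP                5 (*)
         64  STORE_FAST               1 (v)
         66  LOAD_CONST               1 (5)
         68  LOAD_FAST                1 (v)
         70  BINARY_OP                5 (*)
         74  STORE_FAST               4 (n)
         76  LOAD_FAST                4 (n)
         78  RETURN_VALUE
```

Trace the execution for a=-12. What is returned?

688080

LOAD_FAST_LOAD_FAST a,a → push -12,-12. Stack: [-12, -12]
BINARY_OP * → -12 * -12 = 144. Stack: [144]
STORE_FAST v → v=144. Stack: []
LOAD_CONST → push 5. Stack: [5]
LOAD_FAST v → push 144. Stack: [5, 144]
BINARY_OP * → 5 * 144 = 720. Stack: [720]
LOAD_FAST a → push -12. Stack: [720, -12]
BINARY_OP - → 720 - -12 = 732. Stack: [732]
STORE_FAST y → y=732. Stack: []
LOAD_FAST_LOAD_FAST a,v → push -12,144. Stack: [-12, 144]
BINARY_OP * → -12 * 144 = -1728. Stack: [-1728]
LOAD_FAST_LOAD_FAST y,v → push 732,144. Stack: [-1728, 732, 144]
BINARY_OP + → 732 + 144 = 876. Stack: [-1728, 876]
BINARY_OP & → -1728 & 876 = 320. Stack: [320]
STORE_FAST m → m=320. Stack: []
LOAD_FAST_LOAD_FAST m,v → push 320,144. Stack: [320, 144]
BINARY_OP - → 320 - 144 = 176. Stack: [176]
STORE_FAST v → v=176. Stack: []
LOAD_FAST_LOAD_FAST v,a → push 176,-12. Stack: [176, -12]
BINARY_OP - → 176 - -12 = 188. Stack: [188]
LOAD_FAST y → push 732. Stack: [188, 732]
BINARY_OP * → 188 * 732 = 137616. Stack: [137616]
STORE_FAST v → v=137616. Stack: []
LOAD_CONST → push 5. Stack: [5]
LOAD_FAST v → push 137616. Stack: [5, 137616]
BINARY_OP * → 5 * 137616 = 688080. Stack: [688080]
STORE_FAST n → n=688080. Stack: []
LOAD_FAST n → push 688080. Stack: [688080]
RETURN_VALUE → return 688080.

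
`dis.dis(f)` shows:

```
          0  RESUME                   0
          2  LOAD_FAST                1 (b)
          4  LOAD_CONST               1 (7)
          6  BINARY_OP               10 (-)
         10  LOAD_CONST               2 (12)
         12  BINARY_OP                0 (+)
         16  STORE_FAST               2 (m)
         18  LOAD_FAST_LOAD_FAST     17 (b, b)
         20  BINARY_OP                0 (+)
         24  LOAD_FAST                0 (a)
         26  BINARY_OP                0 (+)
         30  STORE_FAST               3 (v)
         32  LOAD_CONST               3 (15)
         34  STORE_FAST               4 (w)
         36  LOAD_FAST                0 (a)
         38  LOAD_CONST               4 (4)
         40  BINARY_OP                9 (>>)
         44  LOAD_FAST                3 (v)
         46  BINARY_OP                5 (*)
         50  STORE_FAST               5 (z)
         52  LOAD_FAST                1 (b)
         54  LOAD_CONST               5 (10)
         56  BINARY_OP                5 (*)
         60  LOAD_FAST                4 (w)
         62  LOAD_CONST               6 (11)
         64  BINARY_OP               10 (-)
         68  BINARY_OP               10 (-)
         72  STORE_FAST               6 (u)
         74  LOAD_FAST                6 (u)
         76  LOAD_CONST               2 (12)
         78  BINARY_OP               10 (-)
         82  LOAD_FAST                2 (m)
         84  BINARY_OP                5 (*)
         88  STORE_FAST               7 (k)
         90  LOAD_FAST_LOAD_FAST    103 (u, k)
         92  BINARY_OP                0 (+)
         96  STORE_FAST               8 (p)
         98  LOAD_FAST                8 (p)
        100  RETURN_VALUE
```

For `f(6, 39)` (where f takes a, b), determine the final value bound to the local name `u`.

LOAD_FAST b → push 39. Stack: [39]
LOAD_CONST → push 7. Stack: [39, 7]
BINARY_OP - → 39 - 7 = 32. Stack: [32]
LOAD_CONST → push 12. Stack: [32, 12]
BINARY_OP + → 32 + 12 = 44. Stack: [44]
STORE_FAST m → m=44. Stack: []
LOAD_FAST_LOAD_FAST b,b → push 39,39. Stack: [39, 39]
BINARY_OP + → 39 + 39 = 78. Stack: [78]
LOAD_FAST a → push 6. Stack: [78, 6]
BINARY_OP + → 78 + 6 = 84. Stack: [84]
STORE_FAST v → v=84. Stack: []
LOAD_CONST → push 15. Stack: [15]
STORE_FAST w → w=15. Stack: []
LOAD_FAST a → push 6. Stack: [6]
LOAD_CONST → push 4. Stack: [6, 4]
BINARY_OP >> → 6 >> 4 = 0. Stack: [0]
LOAD_FAST v → push 84. Stack: [0, 84]
BINARY_OP * → 0 * 84 = 0. Stack: [0]
STORE_FAST z → z=0. Stack: []
LOAD_FAST b → push 39. Stack: [39]
LOAD_CONST → push 10. Stack: [39, 10]
BINARY_OP * → 39 * 10 = 390. Stack: [390]
LOAD_FAST w → push 15. Stack: [390, 15]
LOAD_CONST → push 11. Stack: [390, 15, 11]
BINARY_OP - → 15 - 11 = 4. Stack: [390, 4]
BINARY_OP - → 390 - 4 = 386. Stack: [386]
STORE_FAST u → u=386. Stack: []
LOAD_FAST u → push 386. Stack: [386]
LOAD_CONST → push 12. Stack: [386, 12]
BINARY_OP - → 386 - 12 = 374. Stack: [374]
LOAD_FAST m → push 44. Stack: [374, 44]
BINARY_OP * → 374 * 44 = 16456. Stack: [16456]
STORE_FAST k → k=16456. Stack: []
LOAD_FAST_LOAD_FAST u,k → push 386,16456. Stack: [386, 16456]
BINARY_OP + → 386 + 16456 = 16842. Stack: [16842]
STORE_FAST p → p=16842. Stack: []
LOAD_FAST p → push 16842. Stack: [16842]
RETURN_VALUE → return 16842.

386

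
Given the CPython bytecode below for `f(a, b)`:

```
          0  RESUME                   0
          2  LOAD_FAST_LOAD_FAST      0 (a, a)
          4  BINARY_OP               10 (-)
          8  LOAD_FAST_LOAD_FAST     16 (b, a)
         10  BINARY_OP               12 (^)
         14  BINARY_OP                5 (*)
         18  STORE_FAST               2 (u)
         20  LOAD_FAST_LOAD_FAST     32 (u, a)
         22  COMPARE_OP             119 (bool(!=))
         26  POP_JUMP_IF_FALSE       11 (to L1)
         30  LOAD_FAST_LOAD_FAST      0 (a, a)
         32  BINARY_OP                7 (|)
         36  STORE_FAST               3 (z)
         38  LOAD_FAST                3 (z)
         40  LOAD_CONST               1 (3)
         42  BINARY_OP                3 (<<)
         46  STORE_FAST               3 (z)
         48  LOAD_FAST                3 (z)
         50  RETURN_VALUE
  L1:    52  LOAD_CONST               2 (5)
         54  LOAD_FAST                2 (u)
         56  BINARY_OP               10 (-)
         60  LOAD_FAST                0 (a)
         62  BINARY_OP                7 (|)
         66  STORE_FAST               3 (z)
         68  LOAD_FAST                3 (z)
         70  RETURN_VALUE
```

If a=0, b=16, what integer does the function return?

LOAD_FAST_LOAD_FAST a,a → push 0,0. Stack: [0, 0]
BINARY_OP - → 0 - 0 = 0. Stack: [0]
LOAD_FAST_LOAD_FAST b,a → push 16,0. Stack: [0, 16, 0]
BINARY_OP ^ → 16 ^ 0 = 16. Stack: [0, 16]
BINARY_OP * → 0 * 16 = 0. Stack: [0]
STORE_FAST u → u=0. Stack: []
LOAD_FAST_LOAD_FAST u,a → push 0,0. Stack: [0, 0]
COMPARE_OP bool(!=) → 0 vs 0 = False. Stack: [False]
POP_JUMP_IF_FALSE → pop False; jump. Stack: []
LOAD_CONST → push 5. Stack: [5]
LOAD_FAST u → push 0. Stack: [5, 0]
BINARY_OP - → 5 - 0 = 5. Stack: [5]
LOAD_FAST a → push 0. Stack: [5, 0]
BINARY_OP | → 5 | 0 = 5. Stack: [5]
STORE_FAST z → z=5. Stack: []
LOAD_FAST z → push 5. Stack: [5]
RETURN_VALUE → return 5.

5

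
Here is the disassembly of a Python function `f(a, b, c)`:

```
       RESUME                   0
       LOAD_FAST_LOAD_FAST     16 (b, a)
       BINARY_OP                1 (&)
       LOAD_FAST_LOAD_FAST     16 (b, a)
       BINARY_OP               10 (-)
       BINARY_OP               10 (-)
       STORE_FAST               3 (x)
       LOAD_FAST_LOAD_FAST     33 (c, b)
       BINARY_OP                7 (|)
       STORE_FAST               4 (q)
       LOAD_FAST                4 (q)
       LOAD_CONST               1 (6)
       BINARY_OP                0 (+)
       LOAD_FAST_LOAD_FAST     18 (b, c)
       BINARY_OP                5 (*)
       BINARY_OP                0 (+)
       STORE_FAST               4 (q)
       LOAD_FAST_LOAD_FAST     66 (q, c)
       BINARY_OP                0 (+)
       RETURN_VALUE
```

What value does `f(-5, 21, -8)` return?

-173

LOAD_FAST_LOAD_FAST b,a → push 21,-5. Stack: [21, -5]
BINARY_OP & → 21 & -5 = 17. Stack: [17]
LOAD_FAST_LOAD_FAST b,a → push 21,-5. Stack: [17, 21, -5]
BINARY_OP - → 21 - -5 = 26. Stack: [17, 26]
BINARY_OP - → 17 - 26 = -9. Stack: [-9]
STORE_FAST x → x=-9. Stack: []
LOAD_FAST_LOAD_FAST c,b → push -8,21. Stack: [-8, 21]
BINARY_OP | → -8 | 21 = -3. Stack: [-3]
STORE_FAST q → q=-3. Stack: []
LOAD_FAST q → push -3. Stack: [-3]
LOAD_CONST → push 6. Stack: [-3, 6]
BINARY_OP + → -3 + 6 = 3. Stack: [3]
LOAD_FAST_LOAD_FAST b,c → push 21,-8. Stack: [3, 21, -8]
BINARY_OP * → 21 * -8 = -168. Stack: [3, -168]
BINARY_OP + → 3 + -168 = -165. Stack: [-165]
STORE_FAST q → q=-165. Stack: []
LOAD_FAST_LOAD_FAST q,c → push -165,-8. Stack: [-165, -8]
BINARY_OP + → -165 + -8 = -173. Stack: [-173]
RETURN_VALUE → return -173.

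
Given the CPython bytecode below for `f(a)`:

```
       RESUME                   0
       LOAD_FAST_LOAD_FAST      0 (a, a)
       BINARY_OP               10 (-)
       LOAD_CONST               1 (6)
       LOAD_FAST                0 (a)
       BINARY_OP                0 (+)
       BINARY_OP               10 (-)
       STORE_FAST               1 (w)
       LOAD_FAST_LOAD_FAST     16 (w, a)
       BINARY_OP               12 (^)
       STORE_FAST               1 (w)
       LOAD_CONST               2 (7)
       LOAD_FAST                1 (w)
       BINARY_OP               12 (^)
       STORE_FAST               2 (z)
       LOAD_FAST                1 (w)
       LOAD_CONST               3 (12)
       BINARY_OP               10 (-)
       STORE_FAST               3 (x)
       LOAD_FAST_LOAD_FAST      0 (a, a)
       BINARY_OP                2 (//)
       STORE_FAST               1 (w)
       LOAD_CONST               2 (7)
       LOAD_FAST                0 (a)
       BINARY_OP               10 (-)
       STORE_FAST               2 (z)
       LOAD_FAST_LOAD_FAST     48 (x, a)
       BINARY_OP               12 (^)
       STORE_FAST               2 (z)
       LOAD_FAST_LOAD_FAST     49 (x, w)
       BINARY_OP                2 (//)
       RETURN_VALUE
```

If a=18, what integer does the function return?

LOAD_FAST_LOAD_FAST a,a → push 18,18. Stack: [18, 18]
BINARY_OP - → 18 - 18 = 0. Stack: [0]
LOAD_CONST → push 6. Stack: [0, 6]
LOAD_FAST a → push 18. Stack: [0, 6, 18]
BINARY_OP + → 6 + 18 = 24. Stack: [0, 24]
BINARY_OP - → 0 - 24 = -24. Stack: [-24]
STORE_FAST w → w=-24. Stack: []
LOAD_FAST_LOAD_FAST w,a → push -24,18. Stack: [-24, 18]
BINARY_OP ^ → -24 ^ 18 = -6. Stack: [-6]
STORE_FAST w → w=-6. Stack: []
LOAD_CONST → push 7. Stack: [7]
LOAD_FAST w → push -6. Stack: [7, -6]
BINARY_OP ^ → 7 ^ -6 = -3. Stack: [-3]
STORE_FAST z → z=-3. Stack: []
LOAD_FAST w → push -6. Stack: [-6]
LOAD_CONST → push 12. Stack: [-6, 12]
BINARY_OP - → -6 - 12 = -18. Stack: [-18]
STORE_FAST x → x=-18. Stack: []
LOAD_FAST_LOAD_FAST a,a → push 18,18. Stack: [18, 18]
BINARY_OP // → 18 // 18 = 1. Stack: [1]
STORE_FAST w → w=1. Stack: []
LOAD_CONST → push 7. Stack: [7]
LOAD_FAST a → push 18. Stack: [7, 18]
BINARY_OP - → 7 - 18 = -11. Stack: [-11]
STORE_FAST z → z=-11. Stack: []
LOAD_FAST_LOAD_FAST x,a → push -18,18. Stack: [-18, 18]
BINARY_OP ^ → -18 ^ 18 = -4. Stack: [-4]
STORE_FAST z → z=-4. Stack: []
LOAD_FAST_LOAD_FAST x,w → push -18,1. Stack: [-18, 1]
BINARY_OP // → -18 // 1 = -18. Stack: [-18]
RETURN_VALUE → return -18.

-18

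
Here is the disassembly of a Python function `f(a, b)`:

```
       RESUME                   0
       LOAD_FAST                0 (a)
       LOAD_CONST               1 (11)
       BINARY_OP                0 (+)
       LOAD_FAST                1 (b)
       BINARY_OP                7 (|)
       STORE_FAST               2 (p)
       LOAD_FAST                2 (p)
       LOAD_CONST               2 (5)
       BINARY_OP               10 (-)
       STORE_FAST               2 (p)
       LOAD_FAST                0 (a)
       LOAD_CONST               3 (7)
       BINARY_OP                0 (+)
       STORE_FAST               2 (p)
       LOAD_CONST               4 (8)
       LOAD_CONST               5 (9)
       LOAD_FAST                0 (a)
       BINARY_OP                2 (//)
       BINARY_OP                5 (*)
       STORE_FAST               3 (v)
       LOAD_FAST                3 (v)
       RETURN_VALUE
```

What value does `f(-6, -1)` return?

-16

LOAD_FAST a → push -6. Stack: [-6]
LOAD_CONST → push 11. Stack: [-6, 11]
BINARY_OP + → -6 + 11 = 5. Stack: [5]
LOAD_FAST b → push -1. Stack: [5, -1]
BINARY_OP | → 5 | -1 = -1. Stack: [-1]
STORE_FAST p → p=-1. Stack: []
LOAD_FAST p → push -1. Stack: [-1]
LOAD_CONST → push 5. Stack: [-1, 5]
BINARY_OP - → -1 - 5 = -6. Stack: [-6]
STORE_FAST p → p=-6. Stack: []
LOAD_FAST a → push -6. Stack: [-6]
LOAD_CONST → push 7. Stack: [-6, 7]
BINARY_OP + → -6 + 7 = 1. Stack: [1]
STORE_FAST p → p=1. Stack: []
LOAD_CONST → push 8. Stack: [8]
LOAD_CONST → push 9. Stack: [8, 9]
LOAD_FAST a → push -6. Stack: [8, 9, -6]
BINARY_OP // → 9 // -6 = -2. Stack: [8, -2]
BINARY_OP * → 8 * -2 = -16. Stack: [-16]
STORE_FAST v → v=-16. Stack: []
LOAD_FAST v → push -16. Stack: [-16]
RETURN_VALUE → return -16.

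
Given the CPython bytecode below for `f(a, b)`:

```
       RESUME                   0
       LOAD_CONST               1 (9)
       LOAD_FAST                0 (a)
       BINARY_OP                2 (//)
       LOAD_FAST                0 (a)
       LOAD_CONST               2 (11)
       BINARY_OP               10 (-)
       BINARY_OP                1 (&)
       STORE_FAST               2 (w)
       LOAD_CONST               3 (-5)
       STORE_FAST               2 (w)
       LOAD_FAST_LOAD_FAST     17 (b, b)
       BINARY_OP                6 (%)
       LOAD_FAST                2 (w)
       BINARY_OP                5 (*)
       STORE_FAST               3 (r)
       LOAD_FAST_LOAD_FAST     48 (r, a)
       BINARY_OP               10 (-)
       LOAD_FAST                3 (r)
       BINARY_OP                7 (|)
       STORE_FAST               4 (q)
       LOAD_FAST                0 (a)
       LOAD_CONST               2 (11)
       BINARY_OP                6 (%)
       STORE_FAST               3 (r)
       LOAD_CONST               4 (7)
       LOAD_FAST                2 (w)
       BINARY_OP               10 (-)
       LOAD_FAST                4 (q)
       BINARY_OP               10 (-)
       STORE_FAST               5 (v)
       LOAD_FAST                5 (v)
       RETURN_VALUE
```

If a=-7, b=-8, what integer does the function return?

LOAD_CONST → push 9. Stack: [9]
LOAD_FAST a → push -7. Stack: [9, -7]
BINARY_OP // → 9 // -7 = -2. Stack: [-2]
LOAD_FAST a → push -7. Stack: [-2, -7]
LOAD_CONST → push 11. Stack: [-2, -7, 11]
BINARY_OP - → -7 - 11 = -18. Stack: [-2, -18]
BINARY_OP & → -2 & -18 = -18. Stack: [-18]
STORE_FAST w → w=-18. Stack: []
LOAD_CONST → push -5. Stack: [-5]
STORE_FAST w → w=-5. Stack: []
LOAD_FAST_LOAD_FAST b,b → push -8,-8. Stack: [-8, -8]
BINARY_OP % → -8 % -8 = 0. Stack: [0]
LOAD_FAST w → push -5. Stack: [0, -5]
BINARY_OP * → 0 * -5 = 0. Stack: [0]
STORE_FAST r → r=0. Stack: []
LOAD_FAST_LOAD_FAST r,a → push 0,-7. Stack: [0, -7]
BINARY_OP - → 0 - -7 = 7. Stack: [7]
LOAD_FAST r → push 0. Stack: [7, 0]
BINARY_OP | → 7 | 0 = 7. Stack: [7]
STORE_FAST q → q=7. Stack: []
LOAD_FAST a → push -7. Stack: [-7]
LOAD_CONST → push 11. Stack: [-7, 11]
BINARY_OP % → -7 % 11 = 4. Stack: [4]
STORE_FAST r → r=4. Stack: []
LOAD_CONST → push 7. Stack: [7]
LOAD_FAST w → push -5. Stack: [7, -5]
BINARY_OP - → 7 - -5 = 12. Stack: [12]
LOAD_FAST q → push 7. Stack: [12, 7]
BINARY_OP - → 12 - 7 = 5. Stack: [5]
STORE_FAST v → v=5. Stack: []
LOAD_FAST v → push 5. Stack: [5]
RETURN_VALUE → return 5.

5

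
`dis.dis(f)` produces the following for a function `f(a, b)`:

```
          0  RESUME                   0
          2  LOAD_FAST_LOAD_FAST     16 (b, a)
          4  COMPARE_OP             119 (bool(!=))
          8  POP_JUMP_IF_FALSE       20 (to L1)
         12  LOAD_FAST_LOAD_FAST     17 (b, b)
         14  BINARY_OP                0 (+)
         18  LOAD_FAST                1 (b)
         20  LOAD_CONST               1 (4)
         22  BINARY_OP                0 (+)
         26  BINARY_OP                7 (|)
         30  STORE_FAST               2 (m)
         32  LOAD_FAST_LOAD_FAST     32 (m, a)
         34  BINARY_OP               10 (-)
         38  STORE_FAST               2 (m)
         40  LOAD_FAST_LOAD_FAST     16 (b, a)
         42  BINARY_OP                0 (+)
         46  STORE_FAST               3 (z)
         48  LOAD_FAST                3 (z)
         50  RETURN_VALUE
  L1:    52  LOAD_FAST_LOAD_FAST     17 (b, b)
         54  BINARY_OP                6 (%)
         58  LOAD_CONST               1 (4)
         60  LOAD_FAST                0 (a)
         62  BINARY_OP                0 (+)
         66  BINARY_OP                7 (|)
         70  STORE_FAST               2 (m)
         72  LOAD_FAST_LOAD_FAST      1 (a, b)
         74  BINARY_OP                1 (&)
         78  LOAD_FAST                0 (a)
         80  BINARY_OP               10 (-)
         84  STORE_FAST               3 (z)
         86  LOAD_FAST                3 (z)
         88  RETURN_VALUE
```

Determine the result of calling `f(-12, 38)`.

26

LOAD_FAST_LOAD_FAST b,a → push 38,-12. Stack: [38, -12]
COMPARE_OP bool(!=) → 38 vs -12 = True. Stack: [True]
POP_JUMP_IF_FALSE → pop True; no jump. Stack: []
LOAD_FAST_LOAD_FAST b,b → push 38,38. Stack: [38, 38]
BINARY_OP + → 38 + 38 = 76. Stack: [76]
LOAD_FAST b → push 38. Stack: [76, 38]
LOAD_CONST → push 4. Stack: [76, 38, 4]
BINARY_OP + → 38 + 4 = 42. Stack: [76, 42]
BINARY_OP | → 76 | 42 = 110. Stack: [110]
STORE_FAST m → m=110. Stack: []
LOAD_FAST_LOAD_FAST m,a → push 110,-12. Stack: [110, -12]
BINARY_OP - → 110 - -12 = 122. Stack: [122]
STORE_FAST m → m=122. Stack: []
LOAD_FAST_LOAD_FAST b,a → push 38,-12. Stack: [38, -12]
BINARY_OP + → 38 + -12 = 26. Stack: [26]
STORE_FAST z → z=26. Stack: []
LOAD_FAST z → push 26. Stack: [26]
RETURN_VALUE → return 26.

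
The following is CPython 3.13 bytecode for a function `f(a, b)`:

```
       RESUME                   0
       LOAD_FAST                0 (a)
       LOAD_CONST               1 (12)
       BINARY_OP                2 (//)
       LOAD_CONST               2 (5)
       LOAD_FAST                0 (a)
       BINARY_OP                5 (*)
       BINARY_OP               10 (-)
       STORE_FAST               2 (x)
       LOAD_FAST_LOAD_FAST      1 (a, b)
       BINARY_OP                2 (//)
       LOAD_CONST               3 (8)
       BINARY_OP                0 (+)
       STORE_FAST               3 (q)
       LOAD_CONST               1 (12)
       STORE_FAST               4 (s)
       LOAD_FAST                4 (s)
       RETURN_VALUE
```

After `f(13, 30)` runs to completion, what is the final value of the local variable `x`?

LOAD_FAST a → push 13. Stack: [13]
LOAD_CONST → push 12. Stack: [13, 12]
BINARY_OP // → 13 // 12 = 1. Stack: [1]
LOAD_CONST → push 5. Stack: [1, 5]
LOAD_FAST a → push 13. Stack: [1, 5, 13]
BINARY_OP * → 5 * 13 = 65. Stack: [1, 65]
BINARY_OP - → 1 - 65 = -64. Stack: [-64]
STORE_FAST x → x=-64. Stack: []
LOAD_FAST_LOAD_FAST a,b → push 13,30. Stack: [13, 30]
BINARY_OP // → 13 // 30 = 0. Stack: [0]
LOAD_CONST → push 8. Stack: [0, 8]
BINARY_OP + → 0 + 8 = 8. Stack: [8]
STORE_FAST q → q=8. Stack: []
LOAD_CONST → push 12. Stack: [12]
STORE_FAST s → s=12. Stack: []
LOAD_FAST s → push 12. Stack: [12]
RETURN_VALUE → return 12.

-64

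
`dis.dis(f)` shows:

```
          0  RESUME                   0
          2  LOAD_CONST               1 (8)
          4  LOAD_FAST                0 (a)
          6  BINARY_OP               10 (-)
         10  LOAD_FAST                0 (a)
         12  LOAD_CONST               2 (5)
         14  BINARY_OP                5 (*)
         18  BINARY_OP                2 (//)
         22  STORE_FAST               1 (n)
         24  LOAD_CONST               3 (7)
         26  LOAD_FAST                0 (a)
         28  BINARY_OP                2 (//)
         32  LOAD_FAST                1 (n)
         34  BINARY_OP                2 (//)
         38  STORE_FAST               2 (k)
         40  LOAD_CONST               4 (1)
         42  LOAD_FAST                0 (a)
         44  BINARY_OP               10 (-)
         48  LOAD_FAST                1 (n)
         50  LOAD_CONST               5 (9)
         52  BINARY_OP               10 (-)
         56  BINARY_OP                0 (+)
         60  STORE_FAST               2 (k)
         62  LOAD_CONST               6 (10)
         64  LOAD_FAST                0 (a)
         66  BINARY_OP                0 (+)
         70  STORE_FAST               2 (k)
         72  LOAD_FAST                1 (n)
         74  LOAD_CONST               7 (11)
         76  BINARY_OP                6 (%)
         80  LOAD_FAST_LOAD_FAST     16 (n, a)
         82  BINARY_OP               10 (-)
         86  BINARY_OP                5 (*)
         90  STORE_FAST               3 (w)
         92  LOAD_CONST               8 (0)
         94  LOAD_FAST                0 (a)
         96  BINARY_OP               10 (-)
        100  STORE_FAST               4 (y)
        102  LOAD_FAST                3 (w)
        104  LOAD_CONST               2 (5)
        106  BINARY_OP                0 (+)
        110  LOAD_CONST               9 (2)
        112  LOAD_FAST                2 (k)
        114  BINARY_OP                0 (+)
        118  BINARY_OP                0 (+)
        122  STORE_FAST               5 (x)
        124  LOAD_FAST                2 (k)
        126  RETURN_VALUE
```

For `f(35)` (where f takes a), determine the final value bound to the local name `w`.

LOAD_CONST → push 8. Stack: [8]
LOAD_FAST a → push 35. Stack: [8, 35]
BINARY_OP - → 8 - 35 = -27. Stack: [-27]
LOAD_FAST a → push 35. Stack: [-27, 35]
LOAD_CONST → push 5. Stack: [-27, 35, 5]
BINARY_OP * → 35 * 5 = 175. Stack: [-27, 175]
BINARY_OP // → -27 // 175 = -1. Stack: [-1]
STORE_FAST n → n=-1. Stack: []
LOAD_CONST → push 7. Stack: [7]
LOAD_FAST a → push 35. Stack: [7, 35]
BINARY_OP // → 7 // 35 = 0. Stack: [0]
LOAD_FAST n → push -1. Stack: [0, -1]
BINARY_OP // → 0 // -1 = 0. Stack: [0]
STORE_FAST k → k=0. Stack: []
LOAD_CONST → push 1. Stack: [1]
LOAD_FAST a → push 35. Stack: [1, 35]
BINARY_OP - → 1 - 35 = -34. Stack: [-34]
LOAD_FAST n → push -1. Stack: [-34, -1]
LOAD_CONST → push 9. Stack: [-34, -1, 9]
BINARY_OP - → -1 - 9 = -10. Stack: [-34, -10]
BINARY_OP + → -34 + -10 = -44. Stack: [-44]
STORE_FAST k → k=-44. Stack: []
LOAD_CONST → push 10. Stack: [10]
LOAD_FAST a → push 35. Stack: [10, 35]
BINARY_OP + → 10 + 35 = 45. Stack: [45]
STORE_FAST k → k=45. Stack: []
LOAD_FAST n → push -1. Stack: [-1]
LOAD_CONST → push 11. Stack: [-1, 11]
BINARY_OP % → -1 % 11 = 10. Stack: [10]
LOAD_FAST_LOAD_FAST n,a → push -1,35. Stack: [10, -1, 35]
BINARY_OP - → -1 - 35 = -36. Stack: [10, -36]
BINARY_OP * → 10 * -36 = -360. Stack: [-360]
STORE_FAST w → w=-360. Stack: []
LOAD_CONST → push 0. Stack: [0]
LOAD_FAST a → push 35. Stack: [0, 35]
BINARY_OP - → 0 - 35 = -35. Stack: [-35]
STORE_FAST y → y=-35. Stack: []
LOAD_FAST w → push -360. Stack: [-360]
LOAD_CONST → push 5. Stack: [-360, 5]
BINARY_OP + → -360 + 5 = -355. Stack: [-355]
LOAD_CONST → push 2. Stack: [-355, 2]
LOAD_FAST k → push 45. Stack: [-355, 2, 45]
BINARY_OP + → 2 + 45 = 47. Stack: [-355, 47]
BINARY_OP + → -355 + 47 = -308. Stack: [-308]
STORE_FAST x → x=-308. Stack: []
LOAD_FAST k → push 45. Stack: [45]
RETURN_VALUE → return 45.

-360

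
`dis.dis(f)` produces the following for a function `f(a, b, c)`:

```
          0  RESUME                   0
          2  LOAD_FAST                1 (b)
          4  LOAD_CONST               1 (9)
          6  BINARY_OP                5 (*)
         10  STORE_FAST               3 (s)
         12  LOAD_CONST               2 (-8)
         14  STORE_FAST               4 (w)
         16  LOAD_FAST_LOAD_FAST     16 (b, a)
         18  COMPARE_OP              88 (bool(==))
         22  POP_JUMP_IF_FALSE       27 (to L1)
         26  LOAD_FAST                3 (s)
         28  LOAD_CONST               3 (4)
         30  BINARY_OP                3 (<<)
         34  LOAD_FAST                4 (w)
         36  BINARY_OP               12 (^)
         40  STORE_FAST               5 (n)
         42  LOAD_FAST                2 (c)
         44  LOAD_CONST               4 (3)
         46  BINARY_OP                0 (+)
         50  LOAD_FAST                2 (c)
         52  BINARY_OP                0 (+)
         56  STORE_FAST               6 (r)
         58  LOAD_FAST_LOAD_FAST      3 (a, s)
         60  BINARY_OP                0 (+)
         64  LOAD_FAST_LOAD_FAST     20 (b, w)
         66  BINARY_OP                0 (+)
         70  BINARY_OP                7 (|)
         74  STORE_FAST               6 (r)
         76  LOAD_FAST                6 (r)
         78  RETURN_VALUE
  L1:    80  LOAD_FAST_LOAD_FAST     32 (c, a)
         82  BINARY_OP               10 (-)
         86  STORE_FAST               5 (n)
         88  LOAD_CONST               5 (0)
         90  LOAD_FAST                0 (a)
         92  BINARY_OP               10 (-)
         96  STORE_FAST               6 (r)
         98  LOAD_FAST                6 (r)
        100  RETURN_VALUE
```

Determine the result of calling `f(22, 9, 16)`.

LOAD_FAST b → push 9. Stack: [9]
LOAD_CONST → push 9. Stack: [9, 9]
BINARY_OP * → 9 * 9 = 81. Stack: [81]
STORE_FAST s → s=81. Stack: []
LOAD_CONST → push -8. Stack: [-8]
STORE_FAST w → w=-8. Stack: []
LOAD_FAST_LOAD_FAST b,a → push 9,22. Stack: [9, 22]
COMPARE_OP bool(==) → 9 vs 22 = False. Stack: [False]
POP_JUMP_IF_FALSE → pop False; jump. Stack: []
LOAD_FAST_LOAD_FAST c,a → push 16,22. Stack: [16, 22]
BINARY_OP - → 16 - 22 = -6. Stack: [-6]
STORE_FAST n → n=-6. Stack: []
LOAD_CONST → push 0. Stack: [0]
LOAD_FAST a → push 22. Stack: [0, 22]
BINARY_OP - → 0 - 22 = -22. Stack: [-22]
STORE_FAST r → r=-22. Stack: []
LOAD_FAST r → push -22. Stack: [-22]
RETURN_VALUE → return -22.

-22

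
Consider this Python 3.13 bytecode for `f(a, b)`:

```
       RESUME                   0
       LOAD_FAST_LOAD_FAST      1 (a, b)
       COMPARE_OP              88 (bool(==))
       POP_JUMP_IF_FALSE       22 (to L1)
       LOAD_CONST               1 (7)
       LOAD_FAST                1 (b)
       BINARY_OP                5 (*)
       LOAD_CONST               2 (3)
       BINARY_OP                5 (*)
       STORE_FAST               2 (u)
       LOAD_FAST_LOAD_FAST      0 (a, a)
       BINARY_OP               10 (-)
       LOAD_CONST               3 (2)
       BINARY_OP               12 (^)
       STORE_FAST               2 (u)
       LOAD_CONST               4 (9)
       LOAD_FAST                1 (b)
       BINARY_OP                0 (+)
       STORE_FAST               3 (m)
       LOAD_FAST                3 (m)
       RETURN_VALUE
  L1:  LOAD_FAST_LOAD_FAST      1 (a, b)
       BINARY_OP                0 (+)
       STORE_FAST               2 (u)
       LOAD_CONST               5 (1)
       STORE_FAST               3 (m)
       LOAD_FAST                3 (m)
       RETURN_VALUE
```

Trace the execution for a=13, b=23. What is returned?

LOAD_FAST_LOAD_FAST a,b → push 13,23. Stack: [13, 23]
COMPARE_OP bool(==) → 13 vs 23 = False. Stack: [False]
POP_JUMP_IF_FALSE → pop False; jump. Stack: []
LOAD_FAST_LOAD_FAST a,b → push 13,23. Stack: [13, 23]
BINARY_OP + → 13 + 23 = 36. Stack: [36]
STORE_FAST u → u=36. Stack: []
LOAD_CONST → push 1. Stack: [1]
STORE_FAST m → m=1. Stack: []
LOAD_FAST m → push 1. Stack: [1]
RETURN_VALUE → return 1.

1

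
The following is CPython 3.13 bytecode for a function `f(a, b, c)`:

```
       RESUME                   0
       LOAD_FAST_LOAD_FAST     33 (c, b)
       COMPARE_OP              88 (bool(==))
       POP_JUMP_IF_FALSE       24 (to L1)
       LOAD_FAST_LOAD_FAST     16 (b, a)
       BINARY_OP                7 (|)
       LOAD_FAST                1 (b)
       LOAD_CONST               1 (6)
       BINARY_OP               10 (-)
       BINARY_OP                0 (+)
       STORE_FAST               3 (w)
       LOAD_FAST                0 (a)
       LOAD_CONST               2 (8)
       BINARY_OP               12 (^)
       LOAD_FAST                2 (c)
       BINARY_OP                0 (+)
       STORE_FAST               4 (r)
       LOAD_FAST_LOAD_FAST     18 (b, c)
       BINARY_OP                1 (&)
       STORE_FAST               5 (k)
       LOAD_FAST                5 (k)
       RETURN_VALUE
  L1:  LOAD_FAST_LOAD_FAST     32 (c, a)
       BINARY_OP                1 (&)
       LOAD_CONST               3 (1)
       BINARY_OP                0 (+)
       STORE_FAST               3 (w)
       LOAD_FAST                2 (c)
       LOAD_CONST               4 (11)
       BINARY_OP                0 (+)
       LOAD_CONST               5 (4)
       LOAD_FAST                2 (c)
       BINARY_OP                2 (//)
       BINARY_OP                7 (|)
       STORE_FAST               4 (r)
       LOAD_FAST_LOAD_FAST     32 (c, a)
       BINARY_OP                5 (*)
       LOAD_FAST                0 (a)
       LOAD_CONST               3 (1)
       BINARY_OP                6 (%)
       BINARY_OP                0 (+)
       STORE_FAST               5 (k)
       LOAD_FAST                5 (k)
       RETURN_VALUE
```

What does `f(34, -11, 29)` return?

986

LOAD_FAST_LOAD_FAST c,b → push 29,-11. Stack: [29, -11]
COMPARE_OP bool(==) → 29 vs -11 = False. Stack: [False]
POP_JUMP_IF_FALSE → pop False; jump. Stack: []
LOAD_FAST_LOAD_FAST c,a → push 29,34. Stack: [29, 34]
BINARY_OP & → 29 & 34 = 0. Stack: [0]
LOAD_CONST → push 1. Stack: [0, 1]
BINARY_OP + → 0 + 1 = 1. Stack: [1]
STORE_FAST w → w=1. Stack: []
LOAD_FAST c → push 29. Stack: [29]
LOAD_CONST → push 11. Stack: [29, 11]
BINARY_OP + → 29 + 11 = 40. Stack: [40]
LOAD_CONST → push 4. Stack: [40, 4]
LOAD_FAST c → push 29. Stack: [40, 4, 29]
BINARY_OP // → 4 // 29 = 0. Stack: [40, 0]
BINARY_OP | → 40 | 0 = 40. Stack: [40]
STORE_FAST r → r=40. Stack: []
LOAD_FAST_LOAD_FAST c,a → push 29,34. Stack: [29, 34]
BINARY_OP * → 29 * 34 = 986. Stack: [986]
LOAD_FAST a → push 34. Stack: [986, 34]
LOAD_CONST → push 1. Stack: [986, 34, 1]
BINARY_OP % → 34 % 1 = 0. Stack: [986, 0]
BINARY_OP + → 986 + 0 = 986. Stack: [986]
STORE_FAST k → k=986. Stack: []
LOAD_FAST k → push 986. Stack: [986]
RETURN_VALUE → return 986.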